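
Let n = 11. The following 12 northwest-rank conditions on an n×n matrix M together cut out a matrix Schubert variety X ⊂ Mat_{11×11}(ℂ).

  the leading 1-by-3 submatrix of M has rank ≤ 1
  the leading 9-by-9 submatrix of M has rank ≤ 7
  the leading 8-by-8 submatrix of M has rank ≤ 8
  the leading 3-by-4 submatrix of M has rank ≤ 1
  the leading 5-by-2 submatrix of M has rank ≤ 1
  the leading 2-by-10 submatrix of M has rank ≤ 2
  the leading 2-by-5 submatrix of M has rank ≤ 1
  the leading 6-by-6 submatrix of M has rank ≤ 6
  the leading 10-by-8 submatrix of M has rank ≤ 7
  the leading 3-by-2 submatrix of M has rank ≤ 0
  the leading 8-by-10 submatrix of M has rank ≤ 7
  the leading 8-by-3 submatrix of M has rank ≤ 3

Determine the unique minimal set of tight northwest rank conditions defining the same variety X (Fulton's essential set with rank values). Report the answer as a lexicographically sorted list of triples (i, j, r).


Recovering R(i,j) via the rank-extension bound from the 12 conditions:

  R[1]: 0 0 1 1 1 1 1 1 1 1 1
  R[2]: 0 0 1 1 1 2 2 2 2 2 2
  R[3]: 0 0 1 1 2 3 3 3 3 3 3
  R[4]: 1 1 2 2 3 4 4 4 4 4 4
  R[5]: 1 1 2 3 4 5 5 5 5 5 5
  R[6]: 1 2 3 4 5 6 6 6 6 6 6
  R[7]: 1 2 3 4 5 6 7 7 7 7 7
  R[8]: 1 2 3 4 5 6 7 7 7 7 8
  R[9]: 1 2 3 4 5 6 7 7 7 8 9
  R[10]: 1 2 3 4 5 6 7 7 8 9 10
  R[11]: 1 2 3 4 5 6 7 8 9 10 11

so w = (3, 6, 5, 1, 4, 2, 7, 11, 10, 9, 8).

ℓ(w)=16; the 7 essential cells (i,j,r):

[(2, 5, 1), (3, 2, 0), (3, 4, 1), (5, 2, 1), (8, 10, 7), (9, 9, 7), (10, 8, 7)]


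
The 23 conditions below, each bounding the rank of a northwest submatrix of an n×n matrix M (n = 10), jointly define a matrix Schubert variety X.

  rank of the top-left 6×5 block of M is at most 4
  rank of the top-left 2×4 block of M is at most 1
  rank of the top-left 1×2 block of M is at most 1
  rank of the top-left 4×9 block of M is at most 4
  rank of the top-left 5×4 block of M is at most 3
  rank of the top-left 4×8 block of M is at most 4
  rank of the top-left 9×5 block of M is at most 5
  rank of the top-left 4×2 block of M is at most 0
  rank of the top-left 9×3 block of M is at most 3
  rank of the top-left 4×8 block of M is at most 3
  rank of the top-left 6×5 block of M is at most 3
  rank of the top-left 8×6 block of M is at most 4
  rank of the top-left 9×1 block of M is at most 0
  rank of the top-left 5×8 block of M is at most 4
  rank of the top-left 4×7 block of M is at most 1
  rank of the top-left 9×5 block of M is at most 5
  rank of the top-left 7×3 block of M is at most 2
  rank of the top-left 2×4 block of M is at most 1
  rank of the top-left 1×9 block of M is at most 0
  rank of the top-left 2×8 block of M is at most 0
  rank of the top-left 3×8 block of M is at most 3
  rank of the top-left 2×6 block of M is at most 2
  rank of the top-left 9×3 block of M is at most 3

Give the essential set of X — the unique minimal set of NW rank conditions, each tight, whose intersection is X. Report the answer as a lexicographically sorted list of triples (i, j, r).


The tightest implied rank at each (i,j), from the 23 conditions:

  R[1]: 0, 0, 0, 0, 0, 0, 0, 0, 0, 1
  R[2]: 0, 0, 0, 0, 0, 0, 0, 0, 1, 2
  R[3]: 0, 0, 1, 1, 1, 1, 1, 1, 2, 3
  R[4]: 0, 0, 1, 1, 1, 1, 1, 2, 3, 4
  R[5]: 0, 1, 2, 2, 2, 2, 2, 3, 4, 5
  R[6]: 0, 1, 2, 3, 3, 3, 3, 4, 5, 6
  R[7]: 0, 1, 2, 3, 4, 4, 4, 5, 6, 7
  R[8]: 0, 1, 2, 3, 4, 4, 5, 6, 7, 8
  R[9]: 0, 1, 2, 3, 4, 5, 6, 7, 8, 9
  R[10]: 1, 2, 3, 4, 5, 6, 7, 8, 9, 10

giving w = (10, 9, 3, 8, 2, 4, 5, 7, 6, 1) via Δ²R.

Fulton essential set (6 of the 31 Rothe cells):

[(1, 9, 0), (2, 8, 0), (4, 2, 0), (4, 7, 1), (8, 6, 4), (9, 1, 0)]


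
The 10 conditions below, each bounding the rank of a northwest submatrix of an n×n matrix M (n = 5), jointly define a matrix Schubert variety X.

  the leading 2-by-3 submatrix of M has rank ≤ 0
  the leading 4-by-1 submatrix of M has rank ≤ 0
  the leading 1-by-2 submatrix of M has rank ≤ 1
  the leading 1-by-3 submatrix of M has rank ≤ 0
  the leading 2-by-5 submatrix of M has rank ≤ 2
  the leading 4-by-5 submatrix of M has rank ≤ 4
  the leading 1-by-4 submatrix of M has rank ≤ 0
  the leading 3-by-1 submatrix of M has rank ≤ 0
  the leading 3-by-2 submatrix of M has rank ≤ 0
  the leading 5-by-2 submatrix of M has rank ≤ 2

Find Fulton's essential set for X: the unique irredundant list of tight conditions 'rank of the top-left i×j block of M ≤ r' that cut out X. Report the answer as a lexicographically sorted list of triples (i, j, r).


Rank table r_w(5×5) implied by the 10 constraints:

  0 | 0 | 0 | 0 | 1
  0 | 0 | 0 | 1 | 2
  0 | 0 | 1 | 2 | 3
  0 | 1 | 2 | 3 | 4
  1 | 2 | 3 | 4 | 5

the unique w with this rank table is (5, 4, 3, 2, 1).

ℓ(w)=10; the 4 essential cells (i,j,r):

[(1, 4, 0), (2, 3, 0), (3, 2, 0), (4, 1, 0)]


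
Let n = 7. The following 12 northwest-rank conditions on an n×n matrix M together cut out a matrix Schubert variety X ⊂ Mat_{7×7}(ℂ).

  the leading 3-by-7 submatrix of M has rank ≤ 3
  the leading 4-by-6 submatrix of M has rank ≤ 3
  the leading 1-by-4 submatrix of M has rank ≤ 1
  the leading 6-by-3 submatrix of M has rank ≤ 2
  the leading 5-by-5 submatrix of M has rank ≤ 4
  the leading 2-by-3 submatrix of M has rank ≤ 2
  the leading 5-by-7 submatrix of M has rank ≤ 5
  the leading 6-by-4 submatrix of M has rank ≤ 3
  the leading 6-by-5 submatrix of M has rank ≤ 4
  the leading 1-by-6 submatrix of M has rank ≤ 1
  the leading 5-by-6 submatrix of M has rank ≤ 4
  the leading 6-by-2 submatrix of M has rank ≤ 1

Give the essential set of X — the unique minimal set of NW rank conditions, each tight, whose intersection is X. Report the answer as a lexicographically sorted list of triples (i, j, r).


Recovering R(i,j) via the rank-extension bound from the 12 conditions:

  i=1: 1 | 1 | 1 | 1 | 1 | 1 | 1
  i=2: 1 | 1 | 2 | 2 | 2 | 2 | 2
  i=3: 1 | 1 | 2 | 3 | 3 | 3 | 3
  i=4: 1 | 1 | 2 | 3 | 3 | 3 | 4
  i=5: 1 | 1 | 2 | 3 | 4 | 4 | 5
  i=6: 1 | 1 | 2 | 3 | 4 | 5 | 6
  i=7: 1 | 2 | 3 | 4 | 5 | 6 | 7

so w = (1, 3, 4, 7, 5, 6, 2).

D(w) has 7 cells with 2 SE-corners; essential set:

[(4, 6, 3), (6, 2, 1)]


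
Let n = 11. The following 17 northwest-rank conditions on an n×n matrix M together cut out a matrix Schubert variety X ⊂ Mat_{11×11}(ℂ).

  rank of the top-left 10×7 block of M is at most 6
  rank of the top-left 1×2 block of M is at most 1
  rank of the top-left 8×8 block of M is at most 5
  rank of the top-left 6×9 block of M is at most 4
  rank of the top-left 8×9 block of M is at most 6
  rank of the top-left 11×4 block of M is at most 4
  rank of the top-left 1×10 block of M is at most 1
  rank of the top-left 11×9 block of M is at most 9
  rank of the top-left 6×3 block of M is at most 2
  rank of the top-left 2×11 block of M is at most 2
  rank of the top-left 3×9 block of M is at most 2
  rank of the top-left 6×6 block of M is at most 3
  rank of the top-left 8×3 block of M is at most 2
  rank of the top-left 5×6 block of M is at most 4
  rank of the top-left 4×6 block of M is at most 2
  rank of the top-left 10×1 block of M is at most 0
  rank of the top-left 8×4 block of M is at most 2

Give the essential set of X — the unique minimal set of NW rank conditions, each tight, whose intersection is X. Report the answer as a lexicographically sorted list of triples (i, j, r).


Propagating the 17 rank bounds to every northwest block:

  i=1: 0 | 1 | 1 | 1 | 1 | 1 | 1 | 1 | 1 | 1 | 1
  i=2: 0 | 1 | 2 | 2 | 2 | 2 | 2 | 2 | 2 | 2 | 2
  i=3: 0 | 1 | 2 | 2 | 2 | 2 | 2 | 2 | 2 | 3 | 3
  i=4: 0 | 1 | 2 | 2 | 2 | 2 | 3 | 3 | 3 | 4 | 4
  i=5: 0 | 1 | 2 | 2 | 3 | 3 | 4 | 4 | 4 | 5 | 5
  i=6: 0 | 1 | 2 | 2 | 3 | 3 | 4 | 4 | 4 | 5 | 6
  i=7: 0 | 1 | 2 | 2 | 3 | 4 | 5 | 5 | 5 | 6 | 7
  i=8: 0 | 1 | 2 | 2 | 3 | 4 | 5 | 5 | 6 | 7 | 8
  i=9: 0 | 1 | 2 | 3 | 4 | 5 | 6 | 6 | 7 | 8 | 9
  i=10: 0 | 1 | 2 | 3 | 4 | 5 | 6 | 7 | 8 | 9 | 10
  i=11: 1 | 2 | 3 | 4 | 5 | 6 | 7 | 8 | 9 | 10 | 11

the unique w with this rank table is (2, 3, 10, 7, 5, 11, 6, 9, 4, 8, 1).

7 SE-corners of the 27-cell Rothe diagram give Ess(w):

[(3, 9, 2), (4, 6, 2), (6, 6, 3), (6, 9, 4), (8, 4, 2), (8, 8, 5), (10, 1, 0)]


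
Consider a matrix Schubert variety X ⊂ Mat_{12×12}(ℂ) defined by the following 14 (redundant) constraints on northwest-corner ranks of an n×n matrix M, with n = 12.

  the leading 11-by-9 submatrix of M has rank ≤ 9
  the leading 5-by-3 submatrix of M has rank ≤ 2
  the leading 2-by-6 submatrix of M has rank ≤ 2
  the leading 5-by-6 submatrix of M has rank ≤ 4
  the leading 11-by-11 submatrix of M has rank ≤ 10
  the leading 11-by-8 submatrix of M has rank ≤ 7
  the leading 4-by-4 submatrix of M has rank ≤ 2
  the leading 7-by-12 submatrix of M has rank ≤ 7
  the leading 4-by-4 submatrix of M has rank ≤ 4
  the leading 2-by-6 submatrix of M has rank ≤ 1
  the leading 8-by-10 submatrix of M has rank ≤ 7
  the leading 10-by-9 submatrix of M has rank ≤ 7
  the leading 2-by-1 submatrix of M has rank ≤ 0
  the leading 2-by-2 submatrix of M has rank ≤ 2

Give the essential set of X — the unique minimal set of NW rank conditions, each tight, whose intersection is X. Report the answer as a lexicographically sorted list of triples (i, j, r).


Propagating the 14 rank bounds to every northwest block:

  row 1: 0, 1, 1, 1, 1, 1, 1, 1, 1, 1, 1, 1
  row 2: 0, 1, 1, 1, 1, 1, 2, 2, 2, 2, 2, 2
  row 3: 1, 2, 2, 2, 2, 2, 3, 3, 3, 3, 3, 3
  row 4: 1, 2, 2, 2, 3, 3, 4, 4, 4, 4, 4, 4
  row 5: 1, 2, 2, 3, 4, 4, 5, 5, 5, 5, 5, 5
  row 6: 1, 2, 3, 4, 5, 5, 6, 6, 6, 6, 6, 6
  row 7: 1, 2, 3, 4, 5, 6, 7, 7, 7, 7, 7, 7
  row 8: 1, 2, 3, 4, 5, 6, 7, 7, 7, 7, 8, 8
  row 9: 1, 2, 3, 4, 5, 6, 7, 7, 7, 8, 9, 9
  row 10: 1, 2, 3, 4, 5, 6, 7, 7, 7, 8, 9, 10
  row 11: 1, 2, 3, 4, 5, 6, 7, 7, 8, 9, 10, 11
  row 12: 1, 2, 3, 4, 5, 6, 7, 8, 9, 10, 11, 12

reading off 1-entries of Δ²R: w = (2, 7, 1, 5, 4, 3, 6, 11, 10, 12, 9, 8).

Rothe diagram D(w) (17 cells), 7 SE-corners (essential conditions):

[(2, 1, 0), (2, 6, 1), (4, 4, 2), (5, 3, 2), (8, 10, 7), (10, 9, 7), (11, 8, 7)]


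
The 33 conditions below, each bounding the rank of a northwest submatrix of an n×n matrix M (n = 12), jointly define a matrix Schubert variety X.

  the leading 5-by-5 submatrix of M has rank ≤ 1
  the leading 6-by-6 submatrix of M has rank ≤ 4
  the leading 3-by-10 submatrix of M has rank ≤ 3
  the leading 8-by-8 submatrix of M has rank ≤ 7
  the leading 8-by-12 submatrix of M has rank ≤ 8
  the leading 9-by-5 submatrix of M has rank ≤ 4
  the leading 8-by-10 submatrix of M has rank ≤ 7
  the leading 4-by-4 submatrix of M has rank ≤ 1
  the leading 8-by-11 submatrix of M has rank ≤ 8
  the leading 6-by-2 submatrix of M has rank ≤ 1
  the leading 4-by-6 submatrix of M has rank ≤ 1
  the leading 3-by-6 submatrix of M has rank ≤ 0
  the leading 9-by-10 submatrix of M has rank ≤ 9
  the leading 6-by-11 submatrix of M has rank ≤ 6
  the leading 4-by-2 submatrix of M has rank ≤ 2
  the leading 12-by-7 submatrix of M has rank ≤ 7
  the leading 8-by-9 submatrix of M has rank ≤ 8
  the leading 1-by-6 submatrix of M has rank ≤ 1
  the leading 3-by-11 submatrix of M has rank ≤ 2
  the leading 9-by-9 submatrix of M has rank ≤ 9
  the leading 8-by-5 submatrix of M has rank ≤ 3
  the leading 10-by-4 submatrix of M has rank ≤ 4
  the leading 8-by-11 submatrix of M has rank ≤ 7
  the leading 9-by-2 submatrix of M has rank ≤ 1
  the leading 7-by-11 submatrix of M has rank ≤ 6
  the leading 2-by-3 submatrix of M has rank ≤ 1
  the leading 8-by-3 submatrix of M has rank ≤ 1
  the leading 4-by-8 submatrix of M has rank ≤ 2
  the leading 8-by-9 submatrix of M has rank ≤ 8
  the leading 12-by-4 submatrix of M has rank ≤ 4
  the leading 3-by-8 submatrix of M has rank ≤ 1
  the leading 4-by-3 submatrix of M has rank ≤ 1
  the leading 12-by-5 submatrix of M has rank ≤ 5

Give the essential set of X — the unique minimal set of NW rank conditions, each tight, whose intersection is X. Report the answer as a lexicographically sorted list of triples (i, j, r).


Reconstructing r_w from the 33 given conditions:

  i=1: 0, 0, 0, 0, 0, 0, 1, 1, 1, 1, 1, 1
  i=2: 0, 0, 0, 0, 0, 0, 1, 1, 2, 2, 2, 2
  i=3: 0, 0, 0, 0, 0, 0, 1, 1, 2, 2, 2, 3
  i=4: 1, 1, 1, 1, 1, 1, 2, 2, 3, 3, 3, 4
  i=5: 1, 1, 1, 1, 1, 2, 3, 3, 4, 4, 4, 5
  i=6: 1, 1, 1, 2, 2, 3, 4, 4, 5, 5, 5, 6
  i=7: 1, 1, 1, 2, 3, 4, 5, 5, 6, 6, 6, 7
  i=8: 1, 1, 1, 2, 3, 4, 5, 6, 7, 7, 7, 8
  i=9: 1, 1, 2, 3, 4, 5, 6, 7, 8, 8, 8, 9
  i=10: 1, 2, 3, 4, 5, 6, 7, 8, 9, 9, 9, 10
  i=11: 1, 2, 3, 4, 5, 6, 7, 8, 9, 10, 10, 11
  i=12: 1, 2, 3, 4, 5, 6, 7, 8, 9, 10, 11, 12

reading off 1-entries of Δ²R: w = (7, 9, 12, 1, 6, 4, 5, 8, 3, 2, 10, 11).

6 SE-corners of the 33-cell Rothe diagram give Ess(w):

[(3, 6, 0), (3, 8, 1), (3, 11, 2), (5, 5, 1), (8, 3, 1), (9, 2, 1)]


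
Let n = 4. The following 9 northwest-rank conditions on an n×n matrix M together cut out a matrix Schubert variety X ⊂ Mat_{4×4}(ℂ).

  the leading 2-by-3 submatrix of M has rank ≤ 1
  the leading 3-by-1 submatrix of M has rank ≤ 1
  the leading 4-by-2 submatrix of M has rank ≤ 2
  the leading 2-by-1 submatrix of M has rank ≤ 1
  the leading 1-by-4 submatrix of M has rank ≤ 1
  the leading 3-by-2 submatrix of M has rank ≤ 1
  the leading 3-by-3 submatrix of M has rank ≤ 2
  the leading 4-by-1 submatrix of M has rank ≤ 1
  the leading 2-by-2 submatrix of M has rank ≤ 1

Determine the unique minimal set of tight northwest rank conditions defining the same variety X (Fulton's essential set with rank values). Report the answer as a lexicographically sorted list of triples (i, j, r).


Recovering R(i,j) via the rank-extension bound from the 9 conditions:

  R[1]: 1 | 1 | 1 | 1
  R[2]: 1 | 1 | 1 | 2
  R[3]: 1 | 1 | 2 | 3
  R[4]: 1 | 2 | 3 | 4

giving w = (1, 4, 3, 2) via Δ²R.

Fulton essential set (2 of the 3 Rothe cells):

[(2, 3, 1), (3, 2, 1)]


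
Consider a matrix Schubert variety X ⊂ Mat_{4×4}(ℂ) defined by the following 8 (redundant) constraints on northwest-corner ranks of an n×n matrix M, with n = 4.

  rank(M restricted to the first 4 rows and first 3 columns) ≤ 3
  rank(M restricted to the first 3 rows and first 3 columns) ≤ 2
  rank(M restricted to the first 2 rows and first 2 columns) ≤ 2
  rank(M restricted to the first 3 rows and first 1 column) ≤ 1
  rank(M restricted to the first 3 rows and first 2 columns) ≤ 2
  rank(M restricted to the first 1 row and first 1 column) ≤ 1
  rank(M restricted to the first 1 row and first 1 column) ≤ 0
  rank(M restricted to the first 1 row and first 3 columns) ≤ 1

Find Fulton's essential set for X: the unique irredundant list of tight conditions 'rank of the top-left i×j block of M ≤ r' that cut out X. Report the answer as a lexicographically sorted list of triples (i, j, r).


Rank table r_w(4×4) implied by the 8 constraints:

  i=1: 0 1 1 1
  i=2: 1 2 2 2
  i=3: 1 2 2 3
  i=4: 1 2 3 4

giving w = (2, 1, 4, 3) via Δ²R.

Fulton essential set (2 of the 2 Rothe cells):

[(1, 1, 0), (3, 3, 2)]


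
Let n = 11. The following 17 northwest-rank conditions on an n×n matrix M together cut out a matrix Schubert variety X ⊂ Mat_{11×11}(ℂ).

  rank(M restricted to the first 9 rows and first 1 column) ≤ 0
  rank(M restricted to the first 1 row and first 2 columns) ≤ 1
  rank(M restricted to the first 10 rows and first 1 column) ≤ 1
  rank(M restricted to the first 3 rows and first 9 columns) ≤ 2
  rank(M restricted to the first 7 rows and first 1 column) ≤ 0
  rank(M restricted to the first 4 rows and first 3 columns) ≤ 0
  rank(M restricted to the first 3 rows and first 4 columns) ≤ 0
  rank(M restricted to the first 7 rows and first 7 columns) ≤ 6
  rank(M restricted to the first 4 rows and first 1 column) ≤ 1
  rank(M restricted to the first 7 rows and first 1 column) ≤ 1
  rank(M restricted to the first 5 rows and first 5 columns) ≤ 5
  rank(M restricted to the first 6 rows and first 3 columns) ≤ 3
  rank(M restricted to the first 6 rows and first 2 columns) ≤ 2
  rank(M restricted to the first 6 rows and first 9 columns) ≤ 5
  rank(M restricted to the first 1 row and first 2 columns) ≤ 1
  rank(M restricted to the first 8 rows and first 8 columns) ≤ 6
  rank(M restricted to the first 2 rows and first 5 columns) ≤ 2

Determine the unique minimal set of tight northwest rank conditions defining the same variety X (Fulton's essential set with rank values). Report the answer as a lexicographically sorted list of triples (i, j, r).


Rank table r_w(11×11) implied by the 17 constraints:

  i=1: 0, 0, 0, 0, 1, 1, 1, 1, 1, 1, 1
  i=2: 0, 0, 0, 0, 1, 2, 2, 2, 2, 2, 2
  i=3: 0, 0, 0, 0, 1, 2, 2, 2, 2, 3, 3
  i=4: 0, 0, 0, 1, 2, 3, 3, 3, 3, 4, 4
  i=5: 0, 1, 1, 2, 3, 4, 4, 4, 4, 5, 5
  i=6: 0, 1, 2, 3, 4, 5, 5, 5, 5, 6, 6
  i=7: 0, 1, 2, 3, 4, 5, 6, 6, 6, 7, 7
  i=8: 0, 1, 2, 3, 4, 5, 6, 6, 7, 8, 8
  i=9: 0, 1, 2, 3, 4, 5, 6, 7, 8, 9, 9
  i=10: 1, 2, 3, 4, 5, 6, 7, 8, 9, 10, 10
  i=11: 1, 2, 3, 4, 5, 6, 7, 8, 9, 10, 11

the unique w with this rank table is (5, 6, 10, 4, 2, 3, 7, 9, 8, 1, 11).

D(w) has 24 cells with 5 SE-corners; essential set:

[(3, 4, 0), (3, 9, 2), (4, 3, 0), (8, 8, 6), (9, 1, 0)]


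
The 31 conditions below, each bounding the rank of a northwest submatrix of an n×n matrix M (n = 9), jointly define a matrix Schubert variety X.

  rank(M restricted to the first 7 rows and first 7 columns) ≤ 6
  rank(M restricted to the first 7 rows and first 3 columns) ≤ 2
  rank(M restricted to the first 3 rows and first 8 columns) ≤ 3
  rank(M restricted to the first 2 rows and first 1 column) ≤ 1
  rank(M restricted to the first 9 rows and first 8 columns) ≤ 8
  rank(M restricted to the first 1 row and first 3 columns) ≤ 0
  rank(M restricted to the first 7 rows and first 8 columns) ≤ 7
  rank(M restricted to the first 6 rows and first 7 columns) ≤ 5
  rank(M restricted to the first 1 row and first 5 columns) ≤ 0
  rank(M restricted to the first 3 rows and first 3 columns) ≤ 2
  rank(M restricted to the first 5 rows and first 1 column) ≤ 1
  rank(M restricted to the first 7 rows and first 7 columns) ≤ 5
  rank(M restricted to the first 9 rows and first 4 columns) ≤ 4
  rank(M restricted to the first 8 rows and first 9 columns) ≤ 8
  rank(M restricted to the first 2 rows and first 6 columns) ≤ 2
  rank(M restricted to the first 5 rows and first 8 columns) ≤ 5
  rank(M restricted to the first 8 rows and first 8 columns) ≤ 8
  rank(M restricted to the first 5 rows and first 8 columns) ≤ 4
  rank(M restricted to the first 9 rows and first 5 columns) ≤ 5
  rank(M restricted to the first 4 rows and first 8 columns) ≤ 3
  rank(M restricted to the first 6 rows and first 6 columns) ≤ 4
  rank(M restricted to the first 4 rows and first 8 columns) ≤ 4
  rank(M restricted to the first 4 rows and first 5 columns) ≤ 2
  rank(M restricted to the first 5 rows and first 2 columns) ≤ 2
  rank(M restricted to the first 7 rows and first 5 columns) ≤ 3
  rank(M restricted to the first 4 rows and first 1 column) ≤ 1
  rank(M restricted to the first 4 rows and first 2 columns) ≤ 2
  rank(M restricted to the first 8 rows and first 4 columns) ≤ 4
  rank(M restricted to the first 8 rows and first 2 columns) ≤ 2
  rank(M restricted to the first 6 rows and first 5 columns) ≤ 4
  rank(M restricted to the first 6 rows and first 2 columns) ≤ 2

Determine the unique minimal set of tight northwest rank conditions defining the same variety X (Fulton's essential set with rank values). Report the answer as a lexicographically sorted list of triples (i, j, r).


The tightest implied rank at each (i,j), from the 31 conditions:

  row 1: 0 0 0 0 0 1 1 1 1
  row 2: 1 1 1 1 1 2 2 2 2
  row 3: 1 2 2 2 2 3 3 3 3
  row 4: 1 2 2 2 2 3 3 3 4
  row 5: 1 2 2 3 3 4 4 4 5
  row 6: 1 2 2 3 3 4 5 5 6
  row 7: 1 2 2 3 3 4 5 6 7
  row 8: 1 2 3 4 4 5 6 7 8
  row 9: 1 2 3 4 5 6 7 8 9

second differences of R give the permutation w = (6, 1, 2, 9, 4, 7, 8, 3, 5).

5 SE-corners of the 15-cell Rothe diagram give Ess(w):

[(1, 5, 0), (4, 5, 2), (4, 8, 3), (7, 3, 2), (7, 5, 3)]


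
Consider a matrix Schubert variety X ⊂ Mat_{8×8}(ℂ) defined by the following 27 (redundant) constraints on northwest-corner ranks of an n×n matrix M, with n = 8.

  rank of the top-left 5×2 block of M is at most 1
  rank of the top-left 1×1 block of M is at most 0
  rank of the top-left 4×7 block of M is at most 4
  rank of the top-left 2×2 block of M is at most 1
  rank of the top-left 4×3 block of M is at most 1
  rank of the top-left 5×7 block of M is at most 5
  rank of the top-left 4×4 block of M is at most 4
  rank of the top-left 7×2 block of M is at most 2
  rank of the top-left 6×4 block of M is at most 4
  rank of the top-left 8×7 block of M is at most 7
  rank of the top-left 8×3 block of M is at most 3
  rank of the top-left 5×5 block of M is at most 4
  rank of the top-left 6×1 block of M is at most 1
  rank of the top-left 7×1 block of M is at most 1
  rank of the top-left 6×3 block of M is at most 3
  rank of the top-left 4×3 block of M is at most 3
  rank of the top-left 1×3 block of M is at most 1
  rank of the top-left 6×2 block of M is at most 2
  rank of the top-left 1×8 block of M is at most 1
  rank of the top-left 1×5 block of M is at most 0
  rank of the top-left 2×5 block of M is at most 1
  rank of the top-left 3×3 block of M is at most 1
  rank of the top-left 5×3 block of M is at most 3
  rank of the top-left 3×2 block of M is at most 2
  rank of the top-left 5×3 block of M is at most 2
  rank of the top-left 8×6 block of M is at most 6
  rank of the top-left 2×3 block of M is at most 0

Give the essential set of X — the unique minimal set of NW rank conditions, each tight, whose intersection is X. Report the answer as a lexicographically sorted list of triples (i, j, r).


Reconstructing r_w from the 27 given conditions:

  R[1]: 0, 0, 0, 0, 0, 1, 1, 1
  R[2]: 0, 0, 0, 1, 1, 2, 2, 2
  R[3]: 1, 1, 1, 2, 2, 3, 3, 3
  R[4]: 1, 1, 1, 2, 3, 4, 4, 4
  R[5]: 1, 1, 2, 3, 4, 5, 5, 5
  R[6]: 1, 2, 3, 4, 5, 6, 6, 6
  R[7]: 1, 2, 3, 4, 5, 6, 7, 7
  R[8]: 1, 2, 3, 4, 5, 6, 7, 8

hence w(1..8) = (6, 4, 1, 5, 3, 2, 7, 8).

D(w) has 11 cells with 4 SE-corners; essential set:

[(1, 5, 0), (2, 3, 0), (4, 3, 1), (5, 2, 1)]


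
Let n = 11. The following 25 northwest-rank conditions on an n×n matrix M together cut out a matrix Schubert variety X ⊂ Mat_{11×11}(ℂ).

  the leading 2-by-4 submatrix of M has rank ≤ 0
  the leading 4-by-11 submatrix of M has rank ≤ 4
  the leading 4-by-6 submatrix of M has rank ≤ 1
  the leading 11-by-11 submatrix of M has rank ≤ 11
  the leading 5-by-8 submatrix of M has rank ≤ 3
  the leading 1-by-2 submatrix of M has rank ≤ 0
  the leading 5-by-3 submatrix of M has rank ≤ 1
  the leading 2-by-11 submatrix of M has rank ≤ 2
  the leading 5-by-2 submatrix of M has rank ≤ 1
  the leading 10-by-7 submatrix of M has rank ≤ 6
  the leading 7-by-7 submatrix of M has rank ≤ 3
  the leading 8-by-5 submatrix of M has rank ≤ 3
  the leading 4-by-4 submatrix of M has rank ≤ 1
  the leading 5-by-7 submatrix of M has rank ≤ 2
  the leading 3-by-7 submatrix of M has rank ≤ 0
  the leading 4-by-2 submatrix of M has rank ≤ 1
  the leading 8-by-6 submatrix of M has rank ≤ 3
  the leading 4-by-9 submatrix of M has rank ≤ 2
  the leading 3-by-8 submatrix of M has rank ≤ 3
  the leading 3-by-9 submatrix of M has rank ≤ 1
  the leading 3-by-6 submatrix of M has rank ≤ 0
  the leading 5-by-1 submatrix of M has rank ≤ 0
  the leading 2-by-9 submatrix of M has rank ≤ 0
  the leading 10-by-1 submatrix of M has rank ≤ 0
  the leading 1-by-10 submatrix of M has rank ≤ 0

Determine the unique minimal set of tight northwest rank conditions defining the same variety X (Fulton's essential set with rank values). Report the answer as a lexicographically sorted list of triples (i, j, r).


Reconstructing r_w from the 25 given conditions:

  R[1]: 0  0  0  0  0  0  0  0  0  0  1
  R[2]: 0  0  0  0  0  0  0  0  0  1  2
  R[3]: 0  0  0  0  0  0  0  1  1  2  3
  R[4]: 0  1  1  1  1  1  1  2  2  3  4
  R[5]: 0  1  1  2  2  2  2  3  3  4  5
  R[6]: 0  1  2  3  3  3  3  4  4  5  6
  R[7]: 0  1  2  3  3  3  3  4  5  6  7
  R[8]: 0  1  2  3  3  3  4  5  6  7  8
  R[9]: 0  1  2  3  4  4  5  6  7  8  9
  R[10]: 0  1  2  3  4  5  6  7  8  9  10
  R[11]: 1  2  3  4  5  6  7  8  9  10  11

second differences of R give the permutation w = (11, 10, 8, 2, 4, 3, 9, 7, 5, 6, 1).

7 SE-corners of the 39-cell Rothe diagram give Ess(w):

[(1, 10, 0), (2, 9, 0), (3, 7, 0), (5, 3, 1), (7, 7, 3), (8, 6, 3), (10, 1, 0)]


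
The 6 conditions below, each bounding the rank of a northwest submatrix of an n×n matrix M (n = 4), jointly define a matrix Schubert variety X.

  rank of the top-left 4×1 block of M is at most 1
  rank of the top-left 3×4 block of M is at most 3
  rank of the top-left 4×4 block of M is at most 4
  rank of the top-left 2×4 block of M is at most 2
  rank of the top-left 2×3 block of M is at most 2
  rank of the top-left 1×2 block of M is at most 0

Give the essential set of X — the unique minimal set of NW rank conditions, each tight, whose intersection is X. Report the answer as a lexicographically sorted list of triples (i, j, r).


Reconstructing r_w from the 6 given conditions:

  0  0  1  1
  1  1  2  2
  1  2  3  3
  1  2  3  4

reading off 1-entries of Δ²R: w = (3, 1, 2, 4).

Fulton essential set (1 of the 2 Rothe cells):

[(1, 2, 0)]


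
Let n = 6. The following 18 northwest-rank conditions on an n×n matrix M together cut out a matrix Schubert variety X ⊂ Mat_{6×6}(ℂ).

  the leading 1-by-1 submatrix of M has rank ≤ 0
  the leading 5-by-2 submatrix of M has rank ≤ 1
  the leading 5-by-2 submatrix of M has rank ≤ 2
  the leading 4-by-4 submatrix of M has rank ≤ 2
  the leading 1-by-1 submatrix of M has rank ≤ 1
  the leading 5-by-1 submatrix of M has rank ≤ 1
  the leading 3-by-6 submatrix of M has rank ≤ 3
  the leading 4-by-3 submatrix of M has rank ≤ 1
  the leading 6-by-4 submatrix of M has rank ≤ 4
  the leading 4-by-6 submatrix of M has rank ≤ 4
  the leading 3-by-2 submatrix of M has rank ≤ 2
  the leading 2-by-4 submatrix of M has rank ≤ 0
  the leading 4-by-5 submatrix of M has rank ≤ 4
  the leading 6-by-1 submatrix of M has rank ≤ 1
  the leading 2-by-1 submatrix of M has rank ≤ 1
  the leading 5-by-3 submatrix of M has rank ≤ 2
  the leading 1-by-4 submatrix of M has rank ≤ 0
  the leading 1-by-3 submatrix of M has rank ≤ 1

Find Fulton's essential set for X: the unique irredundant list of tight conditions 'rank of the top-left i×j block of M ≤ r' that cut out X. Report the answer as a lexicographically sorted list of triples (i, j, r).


The tightest implied rank at each (i,j), from the 18 conditions:

  row 1: 0, 0, 0, 0, 1, 1
  row 2: 0, 0, 0, 0, 1, 2
  row 3: 1, 1, 1, 1, 2, 3
  row 4: 1, 1, 1, 2, 3, 4
  row 5: 1, 1, 2, 3, 4, 5
  row 6: 1, 2, 3, 4, 5, 6

reading off 1-entries of Δ²R: w = (5, 6, 1, 4, 3, 2).

ℓ(w)=11; the 3 essential cells (i,j,r):

[(2, 4, 0), (4, 3, 1), (5, 2, 1)]


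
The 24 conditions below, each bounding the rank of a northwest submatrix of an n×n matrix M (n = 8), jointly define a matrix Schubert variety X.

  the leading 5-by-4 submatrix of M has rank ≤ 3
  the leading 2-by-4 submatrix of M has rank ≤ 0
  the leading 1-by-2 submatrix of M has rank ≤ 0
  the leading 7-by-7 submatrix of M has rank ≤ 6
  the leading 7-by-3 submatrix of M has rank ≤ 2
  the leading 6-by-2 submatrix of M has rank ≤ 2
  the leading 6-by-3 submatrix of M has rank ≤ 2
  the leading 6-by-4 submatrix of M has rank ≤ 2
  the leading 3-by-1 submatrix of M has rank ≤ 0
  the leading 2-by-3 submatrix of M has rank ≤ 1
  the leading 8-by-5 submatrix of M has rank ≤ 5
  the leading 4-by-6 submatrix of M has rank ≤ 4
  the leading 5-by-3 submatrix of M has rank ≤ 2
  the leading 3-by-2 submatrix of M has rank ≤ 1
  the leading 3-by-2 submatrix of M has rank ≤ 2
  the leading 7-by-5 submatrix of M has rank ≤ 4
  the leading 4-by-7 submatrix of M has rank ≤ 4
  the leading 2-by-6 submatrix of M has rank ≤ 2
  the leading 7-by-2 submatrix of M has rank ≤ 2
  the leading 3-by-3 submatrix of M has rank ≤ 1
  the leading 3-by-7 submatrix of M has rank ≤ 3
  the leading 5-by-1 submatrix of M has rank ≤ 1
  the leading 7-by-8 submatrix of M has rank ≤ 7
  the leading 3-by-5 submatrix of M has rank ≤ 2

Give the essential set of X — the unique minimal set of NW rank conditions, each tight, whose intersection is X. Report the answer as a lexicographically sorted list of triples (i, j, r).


The tightest implied rank at each (i,j), from the 24 conditions:

  i=1: 0 | 0 | 0 | 0 | 1 | 1 | 1 | 1
  i=2: 0 | 0 | 0 | 0 | 1 | 2 | 2 | 2
  i=3: 0 | 1 | 1 | 1 | 2 | 3 | 3 | 3
  i=4: 1 | 2 | 2 | 2 | 3 | 4 | 4 | 4
  i=5: 1 | 2 | 2 | 2 | 3 | 4 | 5 | 5
  i=6: 1 | 2 | 2 | 2 | 3 | 4 | 5 | 6
  i=7: 1 | 2 | 2 | 3 | 4 | 5 | 6 | 7
  i=8: 1 | 2 | 3 | 4 | 5 | 6 | 7 | 8

the unique w with this rank table is (5, 6, 2, 1, 7, 8, 4, 3).

ℓ(w)=14; the 4 essential cells (i,j,r):

[(2, 4, 0), (3, 1, 0), (6, 4, 2), (7, 3, 2)]


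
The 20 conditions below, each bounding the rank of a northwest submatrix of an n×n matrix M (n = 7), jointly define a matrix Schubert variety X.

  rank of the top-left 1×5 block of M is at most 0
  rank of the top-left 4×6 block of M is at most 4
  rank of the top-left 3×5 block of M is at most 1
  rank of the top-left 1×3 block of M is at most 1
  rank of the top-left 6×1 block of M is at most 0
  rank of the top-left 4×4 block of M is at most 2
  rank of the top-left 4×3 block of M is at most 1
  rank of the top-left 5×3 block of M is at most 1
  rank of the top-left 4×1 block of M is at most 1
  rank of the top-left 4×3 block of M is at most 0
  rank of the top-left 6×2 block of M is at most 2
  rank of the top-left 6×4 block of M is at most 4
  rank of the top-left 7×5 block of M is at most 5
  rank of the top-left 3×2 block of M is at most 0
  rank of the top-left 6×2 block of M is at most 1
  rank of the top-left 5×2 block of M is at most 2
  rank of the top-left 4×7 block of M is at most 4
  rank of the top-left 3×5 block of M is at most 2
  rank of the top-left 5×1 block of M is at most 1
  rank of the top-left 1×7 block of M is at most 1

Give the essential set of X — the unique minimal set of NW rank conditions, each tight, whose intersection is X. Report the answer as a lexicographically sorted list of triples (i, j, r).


Recovering R(i,j) via the rank-extension bound from the 20 conditions:

  i=1: 0, 0, 0, 0, 0, 1, 1
  i=2: 0, 0, 0, 1, 1, 2, 2
  i=3: 0, 0, 0, 1, 1, 2, 3
  i=4: 0, 0, 0, 1, 2, 3, 4
  i=5: 0, 1, 1, 2, 3, 4, 5
  i=6: 0, 1, 2, 3, 4, 5, 6
  i=7: 1, 2, 3, 4, 5, 6, 7

giving w = (6, 4, 7, 5, 2, 3, 1) via Δ²R.

Rothe diagram D(w) (17 cells), 4 SE-corners (essential conditions):

[(1, 5, 0), (3, 5, 1), (4, 3, 0), (6, 1, 0)]


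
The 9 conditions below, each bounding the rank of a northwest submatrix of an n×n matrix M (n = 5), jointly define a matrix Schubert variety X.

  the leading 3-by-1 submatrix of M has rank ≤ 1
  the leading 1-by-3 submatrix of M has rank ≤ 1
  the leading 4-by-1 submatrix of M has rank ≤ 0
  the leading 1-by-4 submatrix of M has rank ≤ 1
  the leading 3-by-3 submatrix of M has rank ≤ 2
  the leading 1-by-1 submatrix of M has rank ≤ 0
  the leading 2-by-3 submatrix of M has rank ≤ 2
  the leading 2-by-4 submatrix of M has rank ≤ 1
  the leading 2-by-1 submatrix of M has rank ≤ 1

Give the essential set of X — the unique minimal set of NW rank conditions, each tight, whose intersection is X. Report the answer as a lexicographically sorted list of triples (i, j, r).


The tightest implied rank at each (i,j), from the 9 conditions:

  0 1 1 1 1
  0 1 1 1 2
  0 1 2 2 3
  0 1 2 3 4
  1 2 3 4 5

so w = (2, 5, 3, 4, 1).

D(w) has 6 cells with 2 SE-corners; essential set:

[(2, 4, 1), (4, 1, 0)]


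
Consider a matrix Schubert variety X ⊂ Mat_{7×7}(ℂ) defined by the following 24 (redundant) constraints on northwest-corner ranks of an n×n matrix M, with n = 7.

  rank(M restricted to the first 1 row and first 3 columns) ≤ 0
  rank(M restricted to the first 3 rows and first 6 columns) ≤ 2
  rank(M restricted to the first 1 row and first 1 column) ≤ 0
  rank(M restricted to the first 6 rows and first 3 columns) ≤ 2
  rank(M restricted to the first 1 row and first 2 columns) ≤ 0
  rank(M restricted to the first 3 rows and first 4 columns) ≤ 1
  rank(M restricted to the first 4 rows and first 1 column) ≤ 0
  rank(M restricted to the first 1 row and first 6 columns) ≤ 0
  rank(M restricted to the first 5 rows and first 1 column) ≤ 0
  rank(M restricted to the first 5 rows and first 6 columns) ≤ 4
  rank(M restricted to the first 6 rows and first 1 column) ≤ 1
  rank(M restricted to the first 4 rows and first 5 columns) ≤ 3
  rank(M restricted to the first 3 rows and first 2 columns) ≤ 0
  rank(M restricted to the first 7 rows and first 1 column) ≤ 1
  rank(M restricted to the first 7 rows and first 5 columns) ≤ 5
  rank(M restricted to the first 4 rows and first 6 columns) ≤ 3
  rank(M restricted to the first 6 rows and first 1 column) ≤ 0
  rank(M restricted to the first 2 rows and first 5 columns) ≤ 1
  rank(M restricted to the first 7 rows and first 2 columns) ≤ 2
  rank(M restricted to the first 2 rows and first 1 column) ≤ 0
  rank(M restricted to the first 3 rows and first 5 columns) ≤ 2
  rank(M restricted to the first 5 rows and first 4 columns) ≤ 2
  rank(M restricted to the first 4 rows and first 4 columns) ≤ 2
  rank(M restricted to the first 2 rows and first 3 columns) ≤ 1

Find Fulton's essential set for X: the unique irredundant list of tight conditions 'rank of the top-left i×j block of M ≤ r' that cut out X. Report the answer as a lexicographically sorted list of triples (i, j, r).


Recovering R(i,j) via the rank-extension bound from the 24 conditions:

  R[1]: 0 | 0 | 0 | 0 | 0 | 0 | 1
  R[2]: 0 | 0 | 1 | 1 | 1 | 1 | 2
  R[3]: 0 | 0 | 1 | 1 | 2 | 2 | 3
  R[4]: 0 | 1 | 2 | 2 | 3 | 3 | 4
  R[5]: 0 | 1 | 2 | 2 | 3 | 4 | 5
  R[6]: 0 | 1 | 2 | 3 | 4 | 5 | 6
  R[7]: 1 | 2 | 3 | 4 | 5 | 6 | 7

the unique w with this rank table is (7, 3, 5, 2, 6, 4, 1).

Rothe diagram D(w) (15 cells), 5 SE-corners (essential conditions):

[(1, 6, 0), (3, 2, 0), (3, 4, 1), (5, 4, 2), (6, 1, 0)]


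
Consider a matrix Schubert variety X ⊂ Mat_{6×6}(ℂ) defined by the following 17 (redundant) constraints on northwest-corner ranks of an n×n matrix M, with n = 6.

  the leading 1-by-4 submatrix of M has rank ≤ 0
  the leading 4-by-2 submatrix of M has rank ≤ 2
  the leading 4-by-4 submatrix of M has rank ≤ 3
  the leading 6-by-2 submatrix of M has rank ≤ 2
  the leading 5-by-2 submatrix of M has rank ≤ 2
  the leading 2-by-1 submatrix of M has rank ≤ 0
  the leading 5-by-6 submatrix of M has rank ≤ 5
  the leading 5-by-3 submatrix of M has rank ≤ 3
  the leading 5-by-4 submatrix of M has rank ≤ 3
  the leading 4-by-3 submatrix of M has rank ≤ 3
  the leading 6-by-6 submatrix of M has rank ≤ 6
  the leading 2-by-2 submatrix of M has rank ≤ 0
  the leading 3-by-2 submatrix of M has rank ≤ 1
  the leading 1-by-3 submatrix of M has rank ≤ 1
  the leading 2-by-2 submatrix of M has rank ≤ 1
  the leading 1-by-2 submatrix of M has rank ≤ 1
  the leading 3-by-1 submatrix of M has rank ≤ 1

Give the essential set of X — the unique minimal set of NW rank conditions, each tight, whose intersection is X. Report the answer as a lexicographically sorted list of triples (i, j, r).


Rank table r_w(6×6) implied by the 17 constraints:

  0 0 0 0 1 1
  0 0 1 1 2 2
  1 1 2 2 3 3
  1 2 3 3 4 4
  1 2 3 3 4 5
  1 2 3 4 5 6

giving w = (5, 3, 1, 2, 6, 4) via Δ²R.

D(w) has 7 cells with 3 SE-corners; essential set:

[(1, 4, 0), (2, 2, 0), (5, 4, 3)]


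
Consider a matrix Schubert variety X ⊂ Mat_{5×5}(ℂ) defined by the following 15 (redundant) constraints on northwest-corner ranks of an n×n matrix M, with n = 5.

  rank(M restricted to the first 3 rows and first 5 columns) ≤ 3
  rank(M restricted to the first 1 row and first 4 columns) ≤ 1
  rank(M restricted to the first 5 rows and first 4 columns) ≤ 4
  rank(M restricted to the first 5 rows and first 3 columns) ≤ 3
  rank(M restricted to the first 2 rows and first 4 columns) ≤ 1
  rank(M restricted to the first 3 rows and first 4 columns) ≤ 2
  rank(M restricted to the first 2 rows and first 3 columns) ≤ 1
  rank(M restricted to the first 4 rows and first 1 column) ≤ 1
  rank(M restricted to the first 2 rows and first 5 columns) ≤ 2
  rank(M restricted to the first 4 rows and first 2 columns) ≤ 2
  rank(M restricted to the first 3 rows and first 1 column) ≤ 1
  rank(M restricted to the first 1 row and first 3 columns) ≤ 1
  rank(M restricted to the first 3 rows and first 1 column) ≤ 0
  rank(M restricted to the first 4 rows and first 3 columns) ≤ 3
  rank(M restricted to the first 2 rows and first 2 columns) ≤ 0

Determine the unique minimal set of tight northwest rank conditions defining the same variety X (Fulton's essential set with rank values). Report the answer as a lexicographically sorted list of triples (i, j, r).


Reconstructing r_w from the 15 given conditions:

  i=1: 0, 0, 1, 1, 1
  i=2: 0, 0, 1, 1, 2
  i=3: 0, 1, 2, 2, 3
  i=4: 1, 2, 3, 3, 4
  i=5: 1, 2, 3, 4, 5

giving w = (3, 5, 2, 1, 4) via Δ²R.

|D(w)|=6, |Ess(w)|=3:

[(2, 2, 0), (2, 4, 1), (3, 1, 0)]


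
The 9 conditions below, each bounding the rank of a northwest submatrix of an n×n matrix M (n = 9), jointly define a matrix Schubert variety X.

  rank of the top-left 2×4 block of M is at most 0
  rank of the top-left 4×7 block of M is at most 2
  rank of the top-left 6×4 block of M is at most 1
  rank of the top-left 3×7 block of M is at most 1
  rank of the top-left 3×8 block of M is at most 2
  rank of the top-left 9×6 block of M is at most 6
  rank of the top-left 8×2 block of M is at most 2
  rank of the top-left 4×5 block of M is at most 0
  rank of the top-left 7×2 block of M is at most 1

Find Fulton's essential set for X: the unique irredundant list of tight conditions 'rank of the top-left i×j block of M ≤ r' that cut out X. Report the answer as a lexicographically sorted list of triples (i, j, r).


Recovering R(i,j) via the rank-extension bound from the 9 conditions:

  i=1: 0 | 0 | 0 | 0 | 0 | 1 | 1 | 1 | 1
  i=2: 0 | 0 | 0 | 0 | 0 | 1 | 1 | 2 | 2
  i=3: 0 | 0 | 0 | 0 | 0 | 1 | 1 | 2 | 3
  i=4: 0 | 0 | 0 | 0 | 0 | 1 | 2 | 3 | 4
  i=5: 1 | 1 | 1 | 1 | 1 | 2 | 3 | 4 | 5
  i=6: 1 | 1 | 1 | 1 | 2 | 3 | 4 | 5 | 6
  i=7: 1 | 1 | 2 | 2 | 3 | 4 | 5 | 6 | 7
  i=8: 1 | 2 | 3 | 3 | 4 | 5 | 6 | 7 | 8
  i=9: 1 | 2 | 3 | 4 | 5 | 6 | 7 | 8 | 9

second differences of R give the permutation w = (6, 8, 9, 7, 1, 5, 3, 2, 4).

Rothe diagram D(w) (26 cells), 4 SE-corners (essential conditions):

[(3, 7, 1), (4, 5, 0), (6, 4, 1), (7, 2, 1)]


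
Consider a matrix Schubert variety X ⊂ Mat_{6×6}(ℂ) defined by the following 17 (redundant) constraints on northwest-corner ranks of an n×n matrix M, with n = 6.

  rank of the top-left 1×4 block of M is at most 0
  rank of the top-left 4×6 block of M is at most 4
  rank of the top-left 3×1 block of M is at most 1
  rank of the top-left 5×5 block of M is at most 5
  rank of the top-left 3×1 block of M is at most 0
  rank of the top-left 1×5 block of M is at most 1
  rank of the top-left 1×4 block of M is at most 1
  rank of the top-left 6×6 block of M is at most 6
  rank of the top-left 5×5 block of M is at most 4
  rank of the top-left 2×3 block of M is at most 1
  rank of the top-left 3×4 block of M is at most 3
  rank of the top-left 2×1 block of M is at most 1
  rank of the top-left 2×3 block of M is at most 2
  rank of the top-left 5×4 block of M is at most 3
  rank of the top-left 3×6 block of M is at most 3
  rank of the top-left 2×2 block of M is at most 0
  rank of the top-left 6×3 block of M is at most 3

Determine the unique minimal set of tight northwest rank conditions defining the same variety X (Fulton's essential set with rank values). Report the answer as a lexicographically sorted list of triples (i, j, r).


Reconstructing r_w from the 17 given conditions:

  row 1: 0, 0, 0, 0, 1, 1
  row 2: 0, 0, 1, 1, 2, 2
  row 3: 0, 1, 2, 2, 3, 3
  row 4: 1, 2, 3, 3, 4, 4
  row 5: 1, 2, 3, 3, 4, 5
  row 6: 1, 2, 3, 4, 5, 6

second differences of R give the permutation w = (5, 3, 2, 1, 6, 4).

D(w) has 8 cells with 4 SE-corners; essential set:

[(1, 4, 0), (2, 2, 0), (3, 1, 0), (5, 4, 3)]
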